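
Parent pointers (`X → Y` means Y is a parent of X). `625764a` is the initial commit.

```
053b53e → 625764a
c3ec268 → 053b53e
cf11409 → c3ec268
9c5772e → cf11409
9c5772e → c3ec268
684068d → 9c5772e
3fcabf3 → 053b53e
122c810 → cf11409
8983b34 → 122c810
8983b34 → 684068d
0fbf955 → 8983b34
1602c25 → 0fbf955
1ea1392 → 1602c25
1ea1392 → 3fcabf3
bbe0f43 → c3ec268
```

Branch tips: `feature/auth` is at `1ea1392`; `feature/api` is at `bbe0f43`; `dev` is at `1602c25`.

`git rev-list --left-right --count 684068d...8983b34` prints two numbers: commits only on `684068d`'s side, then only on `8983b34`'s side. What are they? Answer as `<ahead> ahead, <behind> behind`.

Reachable from 684068d: {053b53e, 625764a, 684068d, 9c5772e, c3ec268, cf11409}.
Reachable from 8983b34: {053b53e, 122c810, 625764a, 684068d, 8983b34, 9c5772e, c3ec268, cf11409}.
Only in 684068d's history (ahead): {} — 0.
Only in 8983b34's history (behind): {122c810, 8983b34} — 2.

0 ahead, 2 behind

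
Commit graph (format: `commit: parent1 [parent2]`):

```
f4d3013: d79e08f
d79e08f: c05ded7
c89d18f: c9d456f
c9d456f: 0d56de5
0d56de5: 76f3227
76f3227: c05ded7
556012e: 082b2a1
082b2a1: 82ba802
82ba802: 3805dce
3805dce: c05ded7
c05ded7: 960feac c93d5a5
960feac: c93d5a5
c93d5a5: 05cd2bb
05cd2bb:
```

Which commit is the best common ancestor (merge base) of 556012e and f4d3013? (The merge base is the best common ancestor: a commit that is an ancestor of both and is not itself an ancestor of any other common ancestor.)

Ancestors of 556012e: {05cd2bb, 082b2a1, 3805dce, 556012e, 82ba802, 960feac, c05ded7, c93d5a5}.
Ancestors of f4d3013: {05cd2bb, 960feac, c05ded7, c93d5a5, d79e08f, f4d3013}.
Common ancestors: {05cd2bb, 960feac, c05ded7, c93d5a5}.
Among these, c05ded7 is not an ancestor of any other common ancestor — it is the merge base.

c05ded7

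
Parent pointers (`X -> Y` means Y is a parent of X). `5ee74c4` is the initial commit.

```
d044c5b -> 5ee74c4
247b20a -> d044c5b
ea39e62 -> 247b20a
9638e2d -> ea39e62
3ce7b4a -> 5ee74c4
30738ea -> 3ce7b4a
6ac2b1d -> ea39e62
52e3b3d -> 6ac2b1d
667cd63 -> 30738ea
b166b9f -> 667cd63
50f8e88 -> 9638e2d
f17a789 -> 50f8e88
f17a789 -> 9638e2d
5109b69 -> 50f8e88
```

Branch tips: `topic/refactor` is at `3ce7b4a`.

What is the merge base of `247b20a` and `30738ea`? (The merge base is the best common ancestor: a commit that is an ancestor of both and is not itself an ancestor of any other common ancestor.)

5ee74c4

Ancestors of 247b20a: {247b20a, 5ee74c4, d044c5b}.
Ancestors of 30738ea: {30738ea, 3ce7b4a, 5ee74c4}.
Common ancestors: {5ee74c4}.
The only common ancestor is 5ee74c4, so it is the merge base.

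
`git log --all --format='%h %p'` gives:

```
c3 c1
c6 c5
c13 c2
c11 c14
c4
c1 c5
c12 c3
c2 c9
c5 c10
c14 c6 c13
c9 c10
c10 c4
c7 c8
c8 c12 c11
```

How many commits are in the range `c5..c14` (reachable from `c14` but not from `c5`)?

Reachable from c14: {c10, c13, c14, c2, c4, c5, c6, c9}.
Reachable from c5: {c10, c4, c5}.
In c14's history but not c5's: {c13, c14, c2, c6, c9} — 5 commits.

5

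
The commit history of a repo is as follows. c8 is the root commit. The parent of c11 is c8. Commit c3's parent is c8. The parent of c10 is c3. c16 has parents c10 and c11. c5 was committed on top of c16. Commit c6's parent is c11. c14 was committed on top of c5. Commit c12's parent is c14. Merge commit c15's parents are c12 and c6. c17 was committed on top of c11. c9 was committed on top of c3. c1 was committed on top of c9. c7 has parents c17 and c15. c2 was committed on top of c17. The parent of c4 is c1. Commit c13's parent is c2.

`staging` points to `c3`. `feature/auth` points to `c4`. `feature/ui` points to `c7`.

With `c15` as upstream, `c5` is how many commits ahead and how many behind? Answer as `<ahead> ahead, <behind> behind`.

Reachable from c5: {c10, c11, c16, c3, c5, c8}.
Reachable from c15: {c10, c11, c12, c14, c15, c16, c3, c5, c6, c8}.
Only in c5's history (ahead): {} — 0.
Only in c15's history (behind): {c12, c14, c15, c6} — 4.

0 ahead, 4 behind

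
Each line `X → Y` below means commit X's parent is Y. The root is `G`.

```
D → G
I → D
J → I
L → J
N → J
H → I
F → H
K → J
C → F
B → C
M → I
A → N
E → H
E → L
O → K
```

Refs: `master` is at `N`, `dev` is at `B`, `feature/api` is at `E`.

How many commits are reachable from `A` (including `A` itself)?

6

Walking parent pointers from A: reachable set = {A, D, G, I, J, N}.
That is 6 commits.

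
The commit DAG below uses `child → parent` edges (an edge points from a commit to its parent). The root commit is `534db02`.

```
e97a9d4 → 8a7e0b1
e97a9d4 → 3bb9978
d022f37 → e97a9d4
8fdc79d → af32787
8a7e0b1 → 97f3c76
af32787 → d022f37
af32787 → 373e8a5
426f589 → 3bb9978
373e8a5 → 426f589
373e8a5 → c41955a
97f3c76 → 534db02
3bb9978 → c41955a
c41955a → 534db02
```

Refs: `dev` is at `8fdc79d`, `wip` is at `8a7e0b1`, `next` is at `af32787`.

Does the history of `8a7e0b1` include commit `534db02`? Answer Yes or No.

Yes

Ancestors of 8a7e0b1 (commits reachable by following parents): {534db02, 8a7e0b1, 97f3c76}.
534db02 is in that set, so it is an ancestor of 8a7e0b1.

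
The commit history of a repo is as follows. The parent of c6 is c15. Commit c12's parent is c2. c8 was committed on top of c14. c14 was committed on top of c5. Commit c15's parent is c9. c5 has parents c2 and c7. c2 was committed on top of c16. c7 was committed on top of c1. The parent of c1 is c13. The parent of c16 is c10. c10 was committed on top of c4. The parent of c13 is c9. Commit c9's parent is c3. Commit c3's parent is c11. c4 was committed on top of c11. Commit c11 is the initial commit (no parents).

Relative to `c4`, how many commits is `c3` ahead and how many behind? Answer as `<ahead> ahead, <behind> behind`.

1 ahead, 1 behind

Reachable from c3: {c11, c3}.
Reachable from c4: {c11, c4}.
Only in c3's history (ahead): {c3} — 1.
Only in c4's history (behind): {c4} — 1.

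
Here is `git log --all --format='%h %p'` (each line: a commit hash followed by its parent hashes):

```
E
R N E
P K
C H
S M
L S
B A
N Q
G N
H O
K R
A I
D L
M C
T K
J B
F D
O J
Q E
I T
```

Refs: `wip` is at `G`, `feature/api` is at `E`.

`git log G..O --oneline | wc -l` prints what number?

8

Reachable from O: {A, B, E, I, J, K, N, O, Q, R, T}.
Reachable from G: {E, G, N, Q}.
In O's history but not G's: {A, B, I, J, K, O, R, T} — 8 commits.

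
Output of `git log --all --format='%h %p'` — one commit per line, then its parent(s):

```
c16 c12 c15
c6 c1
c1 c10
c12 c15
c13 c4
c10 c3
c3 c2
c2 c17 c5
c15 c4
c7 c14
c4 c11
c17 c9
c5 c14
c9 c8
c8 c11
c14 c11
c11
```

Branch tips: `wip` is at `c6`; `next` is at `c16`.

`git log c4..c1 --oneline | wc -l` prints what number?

9

Reachable from c1: {c1, c10, c11, c14, c17, c2, c3, c5, c8, c9}.
Reachable from c4: {c11, c4}.
In c1's history but not c4's: {c1, c10, c14, c17, c2, c3, c5, c8, c9} — 9 commits.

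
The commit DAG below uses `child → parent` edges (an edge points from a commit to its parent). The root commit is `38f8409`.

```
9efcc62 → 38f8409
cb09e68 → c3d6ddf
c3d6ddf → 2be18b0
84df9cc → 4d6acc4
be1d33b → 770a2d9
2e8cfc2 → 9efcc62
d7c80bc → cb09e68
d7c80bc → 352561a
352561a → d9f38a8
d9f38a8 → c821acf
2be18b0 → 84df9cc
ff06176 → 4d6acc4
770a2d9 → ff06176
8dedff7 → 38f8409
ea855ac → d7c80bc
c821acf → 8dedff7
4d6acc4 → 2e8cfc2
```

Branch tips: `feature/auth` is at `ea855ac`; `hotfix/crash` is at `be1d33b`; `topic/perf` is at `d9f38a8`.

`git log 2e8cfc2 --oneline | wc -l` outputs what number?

3

Walking parent pointers from 2e8cfc2: reachable set = {2e8cfc2, 38f8409, 9efcc62}.
That is 3 commits.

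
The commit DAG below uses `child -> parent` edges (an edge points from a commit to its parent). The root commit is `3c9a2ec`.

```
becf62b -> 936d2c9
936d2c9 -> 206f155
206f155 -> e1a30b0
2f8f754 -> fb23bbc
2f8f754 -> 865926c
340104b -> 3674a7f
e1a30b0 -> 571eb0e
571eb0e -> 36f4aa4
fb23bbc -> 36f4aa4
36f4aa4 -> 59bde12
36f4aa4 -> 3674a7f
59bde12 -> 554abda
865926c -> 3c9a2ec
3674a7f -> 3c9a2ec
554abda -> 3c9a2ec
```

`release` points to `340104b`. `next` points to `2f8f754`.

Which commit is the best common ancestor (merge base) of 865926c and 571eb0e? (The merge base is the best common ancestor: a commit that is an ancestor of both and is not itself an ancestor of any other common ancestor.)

Ancestors of 865926c: {3c9a2ec, 865926c}.
Ancestors of 571eb0e: {3674a7f, 36f4aa4, 3c9a2ec, 554abda, 571eb0e, 59bde12}.
Common ancestors: {3c9a2ec}.
The only common ancestor is 3c9a2ec, so it is the merge base.

3c9a2ec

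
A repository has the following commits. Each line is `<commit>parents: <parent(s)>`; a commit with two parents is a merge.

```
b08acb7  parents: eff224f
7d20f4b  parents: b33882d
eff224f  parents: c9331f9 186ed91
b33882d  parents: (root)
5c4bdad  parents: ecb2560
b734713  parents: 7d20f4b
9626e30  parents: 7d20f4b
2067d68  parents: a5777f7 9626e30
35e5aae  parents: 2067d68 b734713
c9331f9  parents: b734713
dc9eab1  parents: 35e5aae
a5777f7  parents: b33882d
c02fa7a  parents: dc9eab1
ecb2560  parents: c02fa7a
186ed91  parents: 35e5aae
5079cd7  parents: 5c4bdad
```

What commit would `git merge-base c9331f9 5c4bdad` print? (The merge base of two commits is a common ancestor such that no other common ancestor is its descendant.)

Ancestors of c9331f9: {7d20f4b, b33882d, b734713, c9331f9}.
Ancestors of 5c4bdad: {2067d68, 35e5aae, 5c4bdad, 7d20f4b, 9626e30, a5777f7, b33882d, b734713, c02fa7a, dc9eab1, ecb2560}.
Common ancestors: {7d20f4b, b33882d, b734713}.
Among these, b734713 is not an ancestor of any other common ancestor — it is the merge base.

b734713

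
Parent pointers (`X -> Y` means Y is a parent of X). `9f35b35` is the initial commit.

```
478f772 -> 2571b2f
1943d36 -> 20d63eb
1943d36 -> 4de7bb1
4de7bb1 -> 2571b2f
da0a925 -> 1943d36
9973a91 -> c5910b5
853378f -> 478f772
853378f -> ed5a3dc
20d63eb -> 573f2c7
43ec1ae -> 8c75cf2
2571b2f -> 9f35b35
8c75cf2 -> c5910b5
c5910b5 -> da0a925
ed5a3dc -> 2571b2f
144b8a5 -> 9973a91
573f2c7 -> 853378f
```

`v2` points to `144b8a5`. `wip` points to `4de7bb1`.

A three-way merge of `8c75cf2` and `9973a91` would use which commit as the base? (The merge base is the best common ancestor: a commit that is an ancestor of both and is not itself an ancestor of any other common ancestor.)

c5910b5

Ancestors of 8c75cf2: {1943d36, 20d63eb, 2571b2f, 478f772, 4de7bb1, 573f2c7, 853378f, 8c75cf2, 9f35b35, c5910b5, da0a925, ed5a3dc}.
Ancestors of 9973a91: {1943d36, 20d63eb, 2571b2f, 478f772, 4de7bb1, 573f2c7, 853378f, 9973a91, 9f35b35, c5910b5, da0a925, ed5a3dc}.
Common ancestors: {1943d36, 20d63eb, 2571b2f, 478f772, 4de7bb1, 573f2c7, 853378f, 9f35b35, c5910b5, da0a925, ed5a3dc}.
Among these, c5910b5 is not an ancestor of any other common ancestor — it is the merge base.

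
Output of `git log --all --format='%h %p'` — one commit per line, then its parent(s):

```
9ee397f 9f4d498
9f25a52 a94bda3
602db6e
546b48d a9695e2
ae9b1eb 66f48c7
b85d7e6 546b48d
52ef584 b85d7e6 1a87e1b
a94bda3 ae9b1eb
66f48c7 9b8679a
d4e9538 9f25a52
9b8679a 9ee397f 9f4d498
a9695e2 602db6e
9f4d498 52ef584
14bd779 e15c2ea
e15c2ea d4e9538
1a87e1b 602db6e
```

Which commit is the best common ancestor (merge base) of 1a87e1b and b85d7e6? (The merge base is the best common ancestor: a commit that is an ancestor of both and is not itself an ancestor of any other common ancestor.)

Ancestors of 1a87e1b: {1a87e1b, 602db6e}.
Ancestors of b85d7e6: {546b48d, 602db6e, a9695e2, b85d7e6}.
Common ancestors: {602db6e}.
The only common ancestor is 602db6e, so it is the merge base.

602db6e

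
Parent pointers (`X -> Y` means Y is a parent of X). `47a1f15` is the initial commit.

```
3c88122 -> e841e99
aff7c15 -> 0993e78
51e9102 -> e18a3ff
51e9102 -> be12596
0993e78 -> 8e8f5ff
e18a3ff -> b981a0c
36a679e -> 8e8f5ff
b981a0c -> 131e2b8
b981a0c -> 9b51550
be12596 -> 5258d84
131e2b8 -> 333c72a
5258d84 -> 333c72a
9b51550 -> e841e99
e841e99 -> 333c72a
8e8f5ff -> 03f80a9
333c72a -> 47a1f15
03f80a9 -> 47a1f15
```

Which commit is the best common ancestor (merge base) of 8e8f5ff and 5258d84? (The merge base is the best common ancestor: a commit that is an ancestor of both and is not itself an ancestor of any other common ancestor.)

47a1f15

Ancestors of 8e8f5ff: {03f80a9, 47a1f15, 8e8f5ff}.
Ancestors of 5258d84: {333c72a, 47a1f15, 5258d84}.
Common ancestors: {47a1f15}.
The only common ancestor is 47a1f15, so it is the merge base.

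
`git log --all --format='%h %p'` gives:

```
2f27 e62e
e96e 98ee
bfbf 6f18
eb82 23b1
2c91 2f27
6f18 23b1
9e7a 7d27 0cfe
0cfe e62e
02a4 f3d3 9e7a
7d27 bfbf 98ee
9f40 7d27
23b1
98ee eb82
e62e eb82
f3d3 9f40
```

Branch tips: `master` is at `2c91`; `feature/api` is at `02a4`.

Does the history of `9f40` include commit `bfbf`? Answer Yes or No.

Yes

Ancestors of 9f40 (commits reachable by following parents): {23b1, 6f18, 7d27, 98ee, 9f40, bfbf, eb82}.
bfbf is in that set, so it is an ancestor of 9f40.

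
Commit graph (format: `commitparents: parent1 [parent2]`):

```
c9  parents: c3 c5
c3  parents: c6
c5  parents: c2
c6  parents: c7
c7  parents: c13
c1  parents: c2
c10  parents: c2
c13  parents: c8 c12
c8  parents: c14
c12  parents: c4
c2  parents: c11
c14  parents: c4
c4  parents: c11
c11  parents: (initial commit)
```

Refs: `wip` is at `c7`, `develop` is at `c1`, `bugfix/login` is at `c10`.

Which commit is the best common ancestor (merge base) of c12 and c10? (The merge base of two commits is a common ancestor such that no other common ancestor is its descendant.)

Ancestors of c12: {c11, c12, c4}.
Ancestors of c10: {c10, c11, c2}.
Common ancestors: {c11}.
The only common ancestor is c11, so it is the merge base.

c11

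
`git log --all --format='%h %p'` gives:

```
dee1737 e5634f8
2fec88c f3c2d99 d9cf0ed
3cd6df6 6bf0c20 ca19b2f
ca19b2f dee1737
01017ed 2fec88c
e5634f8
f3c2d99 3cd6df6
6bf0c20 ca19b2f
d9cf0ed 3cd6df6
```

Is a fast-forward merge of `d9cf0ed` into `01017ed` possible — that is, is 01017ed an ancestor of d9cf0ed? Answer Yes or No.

No

A fast-forward from 01017ed to d9cf0ed is possible iff 01017ed is an ancestor of d9cf0ed.
Ancestors of d9cf0ed: {3cd6df6, 6bf0c20, ca19b2f, d9cf0ed, dee1737, e5634f8}.
01017ed is not among them, so fast-forward is not possible.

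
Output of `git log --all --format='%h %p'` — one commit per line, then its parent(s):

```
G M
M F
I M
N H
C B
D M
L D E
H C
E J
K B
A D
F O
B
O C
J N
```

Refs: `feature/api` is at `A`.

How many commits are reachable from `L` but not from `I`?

6

Reachable from L: {B, C, D, E, F, H, J, L, M, N, O}.
Reachable from I: {B, C, F, I, M, O}.
In L's history but not I's: {D, E, H, J, L, N} — 6 commits.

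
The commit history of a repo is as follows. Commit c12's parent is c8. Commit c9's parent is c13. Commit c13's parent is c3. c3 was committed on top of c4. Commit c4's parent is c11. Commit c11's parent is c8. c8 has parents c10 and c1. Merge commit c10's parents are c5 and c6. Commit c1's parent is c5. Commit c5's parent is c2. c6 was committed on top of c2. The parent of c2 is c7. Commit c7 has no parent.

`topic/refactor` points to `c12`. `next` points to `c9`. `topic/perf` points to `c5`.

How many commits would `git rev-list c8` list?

Walking parent pointers from c8: reachable set = {c1, c10, c2, c5, c6, c7, c8}.
That is 7 commits.

7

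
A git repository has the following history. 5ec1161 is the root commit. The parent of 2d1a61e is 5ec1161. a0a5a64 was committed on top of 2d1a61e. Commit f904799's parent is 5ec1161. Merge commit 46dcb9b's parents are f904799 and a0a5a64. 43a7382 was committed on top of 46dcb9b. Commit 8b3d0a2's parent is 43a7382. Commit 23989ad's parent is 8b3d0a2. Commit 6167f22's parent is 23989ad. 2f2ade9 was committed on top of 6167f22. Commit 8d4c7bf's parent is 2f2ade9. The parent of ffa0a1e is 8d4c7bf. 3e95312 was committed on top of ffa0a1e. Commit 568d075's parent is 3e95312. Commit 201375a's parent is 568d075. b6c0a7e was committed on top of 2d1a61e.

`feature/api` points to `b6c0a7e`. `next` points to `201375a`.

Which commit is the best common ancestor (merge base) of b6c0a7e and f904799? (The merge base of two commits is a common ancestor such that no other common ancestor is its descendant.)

Ancestors of b6c0a7e: {2d1a61e, 5ec1161, b6c0a7e}.
Ancestors of f904799: {5ec1161, f904799}.
Common ancestors: {5ec1161}.
The only common ancestor is 5ec1161, so it is the merge base.

5ec1161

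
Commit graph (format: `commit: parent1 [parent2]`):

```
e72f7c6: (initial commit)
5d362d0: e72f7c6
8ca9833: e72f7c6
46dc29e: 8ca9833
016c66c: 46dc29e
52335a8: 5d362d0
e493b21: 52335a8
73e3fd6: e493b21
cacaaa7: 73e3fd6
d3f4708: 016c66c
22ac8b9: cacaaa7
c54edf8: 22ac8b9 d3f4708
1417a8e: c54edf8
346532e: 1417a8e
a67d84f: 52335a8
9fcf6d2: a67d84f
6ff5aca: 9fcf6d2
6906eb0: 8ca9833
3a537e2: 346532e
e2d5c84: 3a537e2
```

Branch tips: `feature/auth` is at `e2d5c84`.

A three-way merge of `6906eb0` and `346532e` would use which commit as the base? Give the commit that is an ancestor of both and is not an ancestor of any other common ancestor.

8ca9833

Ancestors of 6906eb0: {6906eb0, 8ca9833, e72f7c6}.
Ancestors of 346532e: {016c66c, 1417a8e, 22ac8b9, 346532e, 46dc29e, 52335a8, 5d362d0, 73e3fd6, 8ca9833, c54edf8, cacaaa7, d3f4708, e493b21, e72f7c6}.
Common ancestors: {8ca9833, e72f7c6}.
Among these, 8ca9833 is not an ancestor of any other common ancestor — it is the merge base.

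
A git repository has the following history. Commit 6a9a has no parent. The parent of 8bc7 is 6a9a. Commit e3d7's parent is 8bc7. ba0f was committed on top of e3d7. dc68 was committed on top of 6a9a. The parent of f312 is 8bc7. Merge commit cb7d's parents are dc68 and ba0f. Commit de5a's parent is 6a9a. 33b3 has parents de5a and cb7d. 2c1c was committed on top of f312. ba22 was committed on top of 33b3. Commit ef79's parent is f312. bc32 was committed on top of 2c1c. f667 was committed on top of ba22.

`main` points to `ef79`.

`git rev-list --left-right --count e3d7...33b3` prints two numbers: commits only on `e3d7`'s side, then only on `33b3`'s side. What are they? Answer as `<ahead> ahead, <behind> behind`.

Reachable from e3d7: {6a9a, 8bc7, e3d7}.
Reachable from 33b3: {33b3, 6a9a, 8bc7, ba0f, cb7d, dc68, de5a, e3d7}.
Only in e3d7's history (ahead): {} — 0.
Only in 33b3's history (behind): {33b3, ba0f, cb7d, dc68, de5a} — 5.

0 ahead, 5 behind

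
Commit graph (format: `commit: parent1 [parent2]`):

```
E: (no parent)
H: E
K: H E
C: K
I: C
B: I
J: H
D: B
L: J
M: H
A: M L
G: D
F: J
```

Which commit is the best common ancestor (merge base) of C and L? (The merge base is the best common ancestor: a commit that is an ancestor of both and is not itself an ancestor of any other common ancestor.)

H

Ancestors of C: {C, E, H, K}.
Ancestors of L: {E, H, J, L}.
Common ancestors: {E, H}.
Among these, H is not an ancestor of any other common ancestor — it is the merge base.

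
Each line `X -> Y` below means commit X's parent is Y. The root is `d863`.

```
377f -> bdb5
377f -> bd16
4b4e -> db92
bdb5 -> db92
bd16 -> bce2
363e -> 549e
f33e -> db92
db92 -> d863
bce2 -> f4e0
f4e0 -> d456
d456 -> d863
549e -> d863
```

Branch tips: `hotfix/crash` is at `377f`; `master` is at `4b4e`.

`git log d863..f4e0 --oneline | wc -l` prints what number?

Reachable from f4e0: {d456, d863, f4e0}.
Reachable from d863: {d863}.
In f4e0's history but not d863's: {d456, f4e0} — 2 commits.

2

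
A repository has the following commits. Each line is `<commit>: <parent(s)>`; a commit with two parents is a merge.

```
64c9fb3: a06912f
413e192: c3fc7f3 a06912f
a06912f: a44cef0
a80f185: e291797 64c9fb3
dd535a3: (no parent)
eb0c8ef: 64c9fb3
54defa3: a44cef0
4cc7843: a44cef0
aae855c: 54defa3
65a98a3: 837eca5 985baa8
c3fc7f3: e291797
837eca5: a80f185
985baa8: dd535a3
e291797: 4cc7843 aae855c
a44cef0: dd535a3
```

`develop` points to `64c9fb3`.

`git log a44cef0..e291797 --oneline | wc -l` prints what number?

4

Reachable from e291797: {4cc7843, 54defa3, a44cef0, aae855c, dd535a3, e291797}.
Reachable from a44cef0: {a44cef0, dd535a3}.
In e291797's history but not a44cef0's: {4cc7843, 54defa3, aae855c, e291797} — 4 commits.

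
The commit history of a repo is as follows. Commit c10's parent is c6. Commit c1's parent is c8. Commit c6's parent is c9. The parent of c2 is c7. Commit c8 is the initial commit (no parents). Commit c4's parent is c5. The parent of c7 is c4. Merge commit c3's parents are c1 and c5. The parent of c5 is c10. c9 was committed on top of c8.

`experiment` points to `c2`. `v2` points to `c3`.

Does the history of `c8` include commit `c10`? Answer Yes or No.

No

Ancestors of c8: {c8}.
c10 is not in that set, so it is not an ancestor of c8.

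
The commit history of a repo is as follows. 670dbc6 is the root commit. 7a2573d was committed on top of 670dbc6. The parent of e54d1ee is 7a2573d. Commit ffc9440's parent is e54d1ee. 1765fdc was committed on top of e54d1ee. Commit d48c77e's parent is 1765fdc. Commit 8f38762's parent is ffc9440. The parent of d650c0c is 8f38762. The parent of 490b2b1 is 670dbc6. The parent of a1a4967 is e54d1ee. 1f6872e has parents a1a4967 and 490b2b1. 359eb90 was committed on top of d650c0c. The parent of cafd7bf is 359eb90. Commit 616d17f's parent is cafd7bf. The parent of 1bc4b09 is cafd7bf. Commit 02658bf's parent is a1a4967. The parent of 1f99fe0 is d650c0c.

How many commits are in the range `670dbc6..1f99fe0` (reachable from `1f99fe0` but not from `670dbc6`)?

Reachable from 1f99fe0: {1f99fe0, 670dbc6, 7a2573d, 8f38762, d650c0c, e54d1ee, ffc9440}.
Reachable from 670dbc6: {670dbc6}.
In 1f99fe0's history but not 670dbc6's: {1f99fe0, 7a2573d, 8f38762, d650c0c, e54d1ee, ffc9440} — 6 commits.

6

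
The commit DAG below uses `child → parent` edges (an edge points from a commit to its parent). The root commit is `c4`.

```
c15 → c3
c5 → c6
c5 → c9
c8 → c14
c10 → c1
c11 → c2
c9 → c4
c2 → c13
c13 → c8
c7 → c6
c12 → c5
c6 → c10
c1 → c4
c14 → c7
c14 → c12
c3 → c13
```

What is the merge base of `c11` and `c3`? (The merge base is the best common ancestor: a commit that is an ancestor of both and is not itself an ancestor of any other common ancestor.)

Ancestors of c11: {c1, c10, c11, c12, c13, c14, c2, c4, c5, c6, c7, c8, c9}.
Ancestors of c3: {c1, c10, c12, c13, c14, c3, c4, c5, c6, c7, c8, c9}.
Common ancestors: {c1, c10, c12, c13, c14, c4, c5, c6, c7, c8, c9}.
Among these, c13 is not an ancestor of any other common ancestor — it is the merge base.

c13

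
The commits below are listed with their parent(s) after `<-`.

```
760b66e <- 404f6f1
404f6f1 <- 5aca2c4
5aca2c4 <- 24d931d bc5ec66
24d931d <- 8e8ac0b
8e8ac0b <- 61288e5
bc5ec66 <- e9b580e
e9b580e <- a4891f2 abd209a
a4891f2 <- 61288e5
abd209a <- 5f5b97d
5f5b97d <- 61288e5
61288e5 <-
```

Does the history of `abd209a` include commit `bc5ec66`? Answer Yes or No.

Ancestors of abd209a: {5f5b97d, 61288e5, abd209a}.
bc5ec66 is not in that set, so it is not an ancestor of abd209a.

No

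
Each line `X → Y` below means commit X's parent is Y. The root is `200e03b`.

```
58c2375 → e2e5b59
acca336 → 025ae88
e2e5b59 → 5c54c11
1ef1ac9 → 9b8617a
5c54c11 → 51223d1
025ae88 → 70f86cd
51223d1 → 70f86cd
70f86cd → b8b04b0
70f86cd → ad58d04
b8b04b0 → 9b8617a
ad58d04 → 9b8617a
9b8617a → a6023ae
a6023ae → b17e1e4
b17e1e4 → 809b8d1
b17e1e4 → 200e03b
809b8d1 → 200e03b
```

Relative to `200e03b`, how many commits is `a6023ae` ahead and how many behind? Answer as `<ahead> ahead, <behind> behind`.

Reachable from a6023ae: {200e03b, 809b8d1, a6023ae, b17e1e4}.
Reachable from 200e03b: {200e03b}.
Only in a6023ae's history (ahead): {809b8d1, a6023ae, b17e1e4} — 3.
Only in 200e03b's history (behind): {} — 0.

3 ahead, 0 behind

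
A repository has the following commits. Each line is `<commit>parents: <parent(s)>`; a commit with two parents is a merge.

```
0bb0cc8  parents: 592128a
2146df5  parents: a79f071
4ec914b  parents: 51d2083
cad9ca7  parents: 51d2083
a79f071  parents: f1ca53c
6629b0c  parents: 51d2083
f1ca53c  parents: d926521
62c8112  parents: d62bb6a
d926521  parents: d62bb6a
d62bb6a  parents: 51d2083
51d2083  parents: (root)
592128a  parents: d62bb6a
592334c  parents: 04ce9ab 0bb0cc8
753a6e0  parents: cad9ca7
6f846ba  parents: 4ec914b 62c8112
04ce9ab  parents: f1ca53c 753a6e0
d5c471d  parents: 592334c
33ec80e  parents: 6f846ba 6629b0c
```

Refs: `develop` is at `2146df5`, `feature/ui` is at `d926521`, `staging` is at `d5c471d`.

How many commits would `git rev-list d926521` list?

Walking parent pointers from d926521: reachable set = {51d2083, d62bb6a, d926521}.
That is 3 commits.

3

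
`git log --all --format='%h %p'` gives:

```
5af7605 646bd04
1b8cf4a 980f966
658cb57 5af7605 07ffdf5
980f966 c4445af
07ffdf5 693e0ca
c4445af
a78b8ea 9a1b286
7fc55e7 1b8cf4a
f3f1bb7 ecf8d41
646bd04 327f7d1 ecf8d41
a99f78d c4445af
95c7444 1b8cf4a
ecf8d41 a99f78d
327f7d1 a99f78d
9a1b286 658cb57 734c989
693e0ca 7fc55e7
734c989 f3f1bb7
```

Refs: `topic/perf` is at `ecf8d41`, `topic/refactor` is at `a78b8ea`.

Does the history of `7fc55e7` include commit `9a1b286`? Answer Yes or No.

No

Ancestors of 7fc55e7: {1b8cf4a, 7fc55e7, 980f966, c4445af}.
9a1b286 is not in that set, so it is not an ancestor of 7fc55e7.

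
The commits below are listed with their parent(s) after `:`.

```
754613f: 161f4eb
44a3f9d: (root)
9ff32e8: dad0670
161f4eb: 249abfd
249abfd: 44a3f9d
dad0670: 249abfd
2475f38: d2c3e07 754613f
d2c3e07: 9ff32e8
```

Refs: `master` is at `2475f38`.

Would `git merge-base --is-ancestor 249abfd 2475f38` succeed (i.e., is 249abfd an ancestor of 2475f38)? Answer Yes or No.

Ancestors of 2475f38 (commits reachable by following parents): {161f4eb, 2475f38, 249abfd, 44a3f9d, 754613f, 9ff32e8, d2c3e07, dad0670}.
249abfd is in that set, so it is an ancestor of 2475f38.

Yes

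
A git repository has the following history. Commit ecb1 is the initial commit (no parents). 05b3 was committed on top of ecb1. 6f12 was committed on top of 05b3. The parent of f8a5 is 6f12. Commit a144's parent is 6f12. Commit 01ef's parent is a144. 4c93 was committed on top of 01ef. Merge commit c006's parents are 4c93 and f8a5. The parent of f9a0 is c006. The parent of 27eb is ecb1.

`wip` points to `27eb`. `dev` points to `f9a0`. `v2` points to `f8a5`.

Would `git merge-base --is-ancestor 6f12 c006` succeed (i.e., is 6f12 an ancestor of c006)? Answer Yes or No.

Yes

Ancestors of c006 (commits reachable by following parents): {01ef, 05b3, 4c93, 6f12, a144, c006, ecb1, f8a5}.
6f12 is in that set, so it is an ancestor of c006.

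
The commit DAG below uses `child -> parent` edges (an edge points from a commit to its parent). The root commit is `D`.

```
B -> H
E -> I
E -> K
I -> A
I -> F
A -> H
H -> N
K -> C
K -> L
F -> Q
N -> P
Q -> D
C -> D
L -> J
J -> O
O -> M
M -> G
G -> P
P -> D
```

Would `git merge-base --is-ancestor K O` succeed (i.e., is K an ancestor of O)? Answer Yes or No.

Ancestors of O: {D, G, M, O, P}.
K is not in that set, so it is not an ancestor of O.

No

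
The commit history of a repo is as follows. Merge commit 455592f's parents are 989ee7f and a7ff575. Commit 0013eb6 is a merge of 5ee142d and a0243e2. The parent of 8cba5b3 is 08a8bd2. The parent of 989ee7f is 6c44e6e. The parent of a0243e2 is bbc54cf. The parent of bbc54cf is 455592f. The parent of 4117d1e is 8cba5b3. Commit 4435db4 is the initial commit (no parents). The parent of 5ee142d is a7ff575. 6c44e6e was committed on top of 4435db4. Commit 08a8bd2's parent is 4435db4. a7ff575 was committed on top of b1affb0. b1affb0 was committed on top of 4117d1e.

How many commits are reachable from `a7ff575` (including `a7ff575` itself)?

6

Walking parent pointers from a7ff575: reachable set = {08a8bd2, 4117d1e, 4435db4, 8cba5b3, a7ff575, b1affb0}.
That is 6 commits.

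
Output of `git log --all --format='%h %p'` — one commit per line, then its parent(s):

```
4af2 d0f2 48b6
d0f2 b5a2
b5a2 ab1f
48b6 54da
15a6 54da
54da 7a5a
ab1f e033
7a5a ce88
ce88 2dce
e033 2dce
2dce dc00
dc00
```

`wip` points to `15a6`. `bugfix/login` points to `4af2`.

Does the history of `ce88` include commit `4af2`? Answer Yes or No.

Ancestors of ce88: {2dce, ce88, dc00}.
4af2 is not in that set, so it is not an ancestor of ce88.

No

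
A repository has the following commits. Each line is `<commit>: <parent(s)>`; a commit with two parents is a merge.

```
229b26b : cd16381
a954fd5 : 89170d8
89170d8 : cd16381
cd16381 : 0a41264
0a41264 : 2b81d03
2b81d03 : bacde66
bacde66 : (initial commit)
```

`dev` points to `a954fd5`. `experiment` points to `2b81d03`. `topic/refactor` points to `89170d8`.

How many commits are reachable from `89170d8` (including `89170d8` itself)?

Walking parent pointers from 89170d8: reachable set = {0a41264, 2b81d03, 89170d8, bacde66, cd16381}.
That is 5 commits.

5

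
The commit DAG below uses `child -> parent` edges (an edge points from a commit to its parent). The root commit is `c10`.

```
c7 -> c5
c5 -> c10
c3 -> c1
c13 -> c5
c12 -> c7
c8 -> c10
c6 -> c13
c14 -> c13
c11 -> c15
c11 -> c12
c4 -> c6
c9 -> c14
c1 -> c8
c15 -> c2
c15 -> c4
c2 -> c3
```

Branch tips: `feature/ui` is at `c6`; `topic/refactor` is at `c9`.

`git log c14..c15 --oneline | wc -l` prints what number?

Reachable from c15: {c1, c10, c13, c15, c2, c3, c4, c5, c6, c8}.
Reachable from c14: {c10, c13, c14, c5}.
In c15's history but not c14's: {c1, c15, c2, c3, c4, c6, c8} — 7 commits.

7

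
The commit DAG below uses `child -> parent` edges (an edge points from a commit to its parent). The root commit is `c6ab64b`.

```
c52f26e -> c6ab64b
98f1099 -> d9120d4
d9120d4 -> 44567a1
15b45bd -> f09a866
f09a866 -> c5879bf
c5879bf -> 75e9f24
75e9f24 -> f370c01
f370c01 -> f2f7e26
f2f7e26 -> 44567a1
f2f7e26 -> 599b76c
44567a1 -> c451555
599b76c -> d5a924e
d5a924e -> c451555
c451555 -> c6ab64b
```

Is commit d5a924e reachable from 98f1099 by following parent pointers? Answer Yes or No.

Ancestors of 98f1099: {44567a1, 98f1099, c451555, c6ab64b, d9120d4}.
d5a924e is not in that set, so it is not an ancestor of 98f1099.

No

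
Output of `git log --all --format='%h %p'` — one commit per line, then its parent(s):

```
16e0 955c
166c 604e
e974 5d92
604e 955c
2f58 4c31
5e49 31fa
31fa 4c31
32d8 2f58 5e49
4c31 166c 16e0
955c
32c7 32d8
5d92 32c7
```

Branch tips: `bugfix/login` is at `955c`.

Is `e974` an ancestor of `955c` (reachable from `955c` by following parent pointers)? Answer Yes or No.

No

Ancestors of 955c: {955c}.
e974 is not in that set, so it is not an ancestor of 955c.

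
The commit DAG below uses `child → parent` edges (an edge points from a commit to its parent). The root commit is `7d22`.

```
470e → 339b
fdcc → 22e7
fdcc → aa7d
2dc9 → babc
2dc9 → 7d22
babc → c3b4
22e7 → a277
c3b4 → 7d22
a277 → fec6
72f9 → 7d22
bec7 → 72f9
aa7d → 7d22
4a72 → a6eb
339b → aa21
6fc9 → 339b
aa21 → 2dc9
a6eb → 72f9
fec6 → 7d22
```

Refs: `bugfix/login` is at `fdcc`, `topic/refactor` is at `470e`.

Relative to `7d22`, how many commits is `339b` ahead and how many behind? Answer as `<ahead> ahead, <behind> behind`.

5 ahead, 0 behind

Reachable from 339b: {2dc9, 339b, 7d22, aa21, babc, c3b4}.
Reachable from 7d22: {7d22}.
Only in 339b's history (ahead): {2dc9, 339b, aa21, babc, c3b4} — 5.
Only in 7d22's history (behind): {} — 0.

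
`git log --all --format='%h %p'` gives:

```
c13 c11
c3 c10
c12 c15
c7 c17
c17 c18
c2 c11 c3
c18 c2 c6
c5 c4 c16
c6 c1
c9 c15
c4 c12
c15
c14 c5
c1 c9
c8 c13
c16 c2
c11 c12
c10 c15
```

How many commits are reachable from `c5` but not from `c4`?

6

Reachable from c5: {c10, c11, c12, c15, c16, c2, c3, c4, c5}.
Reachable from c4: {c12, c15, c4}.
In c5's history but not c4's: {c10, c11, c16, c2, c3, c5} — 6 commits.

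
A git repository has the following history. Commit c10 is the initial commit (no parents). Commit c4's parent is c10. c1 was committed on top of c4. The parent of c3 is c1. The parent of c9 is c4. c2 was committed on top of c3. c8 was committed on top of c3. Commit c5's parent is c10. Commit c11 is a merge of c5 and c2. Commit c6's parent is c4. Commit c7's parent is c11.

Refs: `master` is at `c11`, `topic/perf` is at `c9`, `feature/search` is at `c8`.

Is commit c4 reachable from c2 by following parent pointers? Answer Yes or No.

Ancestors of c2 (commits reachable by following parents): {c1, c10, c2, c3, c4}.
c4 is in that set, so it is an ancestor of c2.

Yes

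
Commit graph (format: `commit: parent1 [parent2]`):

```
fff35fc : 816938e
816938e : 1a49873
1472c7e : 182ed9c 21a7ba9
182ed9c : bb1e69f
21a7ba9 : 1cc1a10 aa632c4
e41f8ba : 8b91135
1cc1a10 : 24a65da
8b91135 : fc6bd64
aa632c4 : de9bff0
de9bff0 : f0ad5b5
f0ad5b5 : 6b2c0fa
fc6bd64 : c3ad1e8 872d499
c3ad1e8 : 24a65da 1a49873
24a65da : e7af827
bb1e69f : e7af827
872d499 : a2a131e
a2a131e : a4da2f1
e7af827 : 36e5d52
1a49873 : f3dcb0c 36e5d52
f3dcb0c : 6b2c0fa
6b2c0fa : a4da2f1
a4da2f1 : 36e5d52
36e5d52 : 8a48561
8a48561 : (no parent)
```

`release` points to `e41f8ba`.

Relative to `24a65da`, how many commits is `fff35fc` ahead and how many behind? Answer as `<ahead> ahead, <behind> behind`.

Reachable from fff35fc: {1a49873, 36e5d52, 6b2c0fa, 816938e, 8a48561, a4da2f1, f3dcb0c, fff35fc}.
Reachable from 24a65da: {24a65da, 36e5d52, 8a48561, e7af827}.
Only in fff35fc's history (ahead): {1a49873, 6b2c0fa, 816938e, a4da2f1, f3dcb0c, fff35fc} — 6.
Only in 24a65da's history (behind): {24a65da, e7af827} — 2.

6 ahead, 2 behind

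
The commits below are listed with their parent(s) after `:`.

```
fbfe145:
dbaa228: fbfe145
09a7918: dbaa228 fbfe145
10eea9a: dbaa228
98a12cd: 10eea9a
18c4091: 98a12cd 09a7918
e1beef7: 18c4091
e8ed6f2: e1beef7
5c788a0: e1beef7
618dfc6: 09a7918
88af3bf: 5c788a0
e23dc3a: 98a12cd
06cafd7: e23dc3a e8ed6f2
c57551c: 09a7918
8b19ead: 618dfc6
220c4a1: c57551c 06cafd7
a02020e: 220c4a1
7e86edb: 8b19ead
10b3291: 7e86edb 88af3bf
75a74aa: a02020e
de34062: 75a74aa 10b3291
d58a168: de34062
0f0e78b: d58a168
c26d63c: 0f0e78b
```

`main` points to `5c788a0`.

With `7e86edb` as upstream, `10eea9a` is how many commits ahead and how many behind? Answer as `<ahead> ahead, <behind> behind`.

1 ahead, 4 behind

Reachable from 10eea9a: {10eea9a, dbaa228, fbfe145}.
Reachable from 7e86edb: {09a7918, 618dfc6, 7e86edb, 8b19ead, dbaa228, fbfe145}.
Only in 10eea9a's history (ahead): {10eea9a} — 1.
Only in 7e86edb's history (behind): {09a7918, 618dfc6, 7e86edb, 8b19ead} — 4.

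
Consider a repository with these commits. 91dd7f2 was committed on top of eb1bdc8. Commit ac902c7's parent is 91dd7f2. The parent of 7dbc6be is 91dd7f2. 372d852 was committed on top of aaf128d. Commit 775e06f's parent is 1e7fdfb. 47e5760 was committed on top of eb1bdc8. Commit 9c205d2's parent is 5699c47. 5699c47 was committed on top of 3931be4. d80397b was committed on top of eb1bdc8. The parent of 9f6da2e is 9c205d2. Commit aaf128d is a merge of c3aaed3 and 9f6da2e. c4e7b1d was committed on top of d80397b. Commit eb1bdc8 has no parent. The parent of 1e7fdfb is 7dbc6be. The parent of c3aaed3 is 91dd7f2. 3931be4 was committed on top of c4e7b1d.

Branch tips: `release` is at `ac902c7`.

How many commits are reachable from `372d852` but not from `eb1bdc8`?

10

Reachable from 372d852: {372d852, 3931be4, 5699c47, 91dd7f2, 9c205d2, 9f6da2e, aaf128d, c3aaed3, c4e7b1d, d80397b, eb1bdc8}.
Reachable from eb1bdc8: {eb1bdc8}.
In 372d852's history but not eb1bdc8's: {372d852, 3931be4, 5699c47, 91dd7f2, 9c205d2, 9f6da2e, aaf128d, c3aaed3, c4e7b1d, d80397b} — 10 commits.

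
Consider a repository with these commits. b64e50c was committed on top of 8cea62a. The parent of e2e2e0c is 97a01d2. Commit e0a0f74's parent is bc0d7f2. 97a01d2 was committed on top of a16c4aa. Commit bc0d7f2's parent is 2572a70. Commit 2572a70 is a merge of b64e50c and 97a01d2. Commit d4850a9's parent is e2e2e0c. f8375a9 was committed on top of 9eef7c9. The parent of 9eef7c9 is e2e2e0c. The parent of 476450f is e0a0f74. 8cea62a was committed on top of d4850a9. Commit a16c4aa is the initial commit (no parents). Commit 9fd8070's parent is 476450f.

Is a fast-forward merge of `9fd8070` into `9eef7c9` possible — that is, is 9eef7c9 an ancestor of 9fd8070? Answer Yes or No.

No

A fast-forward from 9eef7c9 to 9fd8070 is possible iff 9eef7c9 is an ancestor of 9fd8070.
Ancestors of 9fd8070: {2572a70, 476450f, 8cea62a, 97a01d2, 9fd8070, a16c4aa, b64e50c, bc0d7f2, d4850a9, e0a0f74, e2e2e0c}.
9eef7c9 is not among them, so fast-forward is not possible.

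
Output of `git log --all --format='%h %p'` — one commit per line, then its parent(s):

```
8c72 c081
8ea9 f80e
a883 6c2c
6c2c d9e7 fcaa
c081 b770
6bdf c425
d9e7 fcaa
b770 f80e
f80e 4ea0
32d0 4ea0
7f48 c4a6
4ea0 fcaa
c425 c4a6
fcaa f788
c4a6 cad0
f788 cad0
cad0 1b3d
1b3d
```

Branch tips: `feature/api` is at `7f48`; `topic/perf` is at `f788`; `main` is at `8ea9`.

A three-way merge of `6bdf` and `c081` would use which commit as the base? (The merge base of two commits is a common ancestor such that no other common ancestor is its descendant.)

cad0

Ancestors of 6bdf: {1b3d, 6bdf, c425, c4a6, cad0}.
Ancestors of c081: {1b3d, 4ea0, b770, c081, cad0, f788, f80e, fcaa}.
Common ancestors: {1b3d, cad0}.
Among these, cad0 is not an ancestor of any other common ancestor — it is the merge base.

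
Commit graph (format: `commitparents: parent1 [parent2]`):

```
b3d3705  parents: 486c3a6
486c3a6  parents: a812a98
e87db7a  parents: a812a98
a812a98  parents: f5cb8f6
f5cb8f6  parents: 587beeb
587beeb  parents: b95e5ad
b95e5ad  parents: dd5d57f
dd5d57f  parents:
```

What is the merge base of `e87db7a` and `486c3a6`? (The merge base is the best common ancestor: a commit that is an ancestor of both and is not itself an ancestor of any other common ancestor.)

Ancestors of e87db7a: {587beeb, a812a98, b95e5ad, dd5d57f, e87db7a, f5cb8f6}.
Ancestors of 486c3a6: {486c3a6, 587beeb, a812a98, b95e5ad, dd5d57f, f5cb8f6}.
Common ancestors: {587beeb, a812a98, b95e5ad, dd5d57f, f5cb8f6}.
Among these, a812a98 is not an ancestor of any other common ancestor — it is the merge base.

a812a98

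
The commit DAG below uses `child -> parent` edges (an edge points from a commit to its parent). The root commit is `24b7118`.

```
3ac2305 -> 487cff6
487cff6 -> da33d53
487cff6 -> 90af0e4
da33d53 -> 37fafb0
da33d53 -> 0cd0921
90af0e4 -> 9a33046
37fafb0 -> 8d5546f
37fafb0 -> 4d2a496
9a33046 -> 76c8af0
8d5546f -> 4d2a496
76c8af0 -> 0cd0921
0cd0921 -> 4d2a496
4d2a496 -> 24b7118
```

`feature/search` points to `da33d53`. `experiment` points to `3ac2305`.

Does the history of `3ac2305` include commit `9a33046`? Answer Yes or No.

Yes

Ancestors of 3ac2305 (commits reachable by following parents): {0cd0921, 24b7118, 37fafb0, 3ac2305, 487cff6, 4d2a496, 76c8af0, 8d5546f, 90af0e4, 9a33046, da33d53}.
9a33046 is in that set, so it is an ancestor of 3ac2305.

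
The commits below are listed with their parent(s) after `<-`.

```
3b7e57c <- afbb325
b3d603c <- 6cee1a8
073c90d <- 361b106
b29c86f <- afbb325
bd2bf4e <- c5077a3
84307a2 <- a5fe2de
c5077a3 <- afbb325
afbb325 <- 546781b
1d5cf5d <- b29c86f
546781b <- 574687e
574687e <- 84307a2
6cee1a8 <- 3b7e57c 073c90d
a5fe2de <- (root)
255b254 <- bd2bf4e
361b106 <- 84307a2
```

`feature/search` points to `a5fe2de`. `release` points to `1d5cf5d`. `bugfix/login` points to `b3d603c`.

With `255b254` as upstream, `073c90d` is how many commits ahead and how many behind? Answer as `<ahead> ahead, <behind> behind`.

2 ahead, 6 behind

Reachable from 073c90d: {073c90d, 361b106, 84307a2, a5fe2de}.
Reachable from 255b254: {255b254, 546781b, 574687e, 84307a2, a5fe2de, afbb325, bd2bf4e, c5077a3}.
Only in 073c90d's history (ahead): {073c90d, 361b106} — 2.
Only in 255b254's history (behind): {255b254, 546781b, 574687e, afbb325, bd2bf4e, c5077a3} — 6.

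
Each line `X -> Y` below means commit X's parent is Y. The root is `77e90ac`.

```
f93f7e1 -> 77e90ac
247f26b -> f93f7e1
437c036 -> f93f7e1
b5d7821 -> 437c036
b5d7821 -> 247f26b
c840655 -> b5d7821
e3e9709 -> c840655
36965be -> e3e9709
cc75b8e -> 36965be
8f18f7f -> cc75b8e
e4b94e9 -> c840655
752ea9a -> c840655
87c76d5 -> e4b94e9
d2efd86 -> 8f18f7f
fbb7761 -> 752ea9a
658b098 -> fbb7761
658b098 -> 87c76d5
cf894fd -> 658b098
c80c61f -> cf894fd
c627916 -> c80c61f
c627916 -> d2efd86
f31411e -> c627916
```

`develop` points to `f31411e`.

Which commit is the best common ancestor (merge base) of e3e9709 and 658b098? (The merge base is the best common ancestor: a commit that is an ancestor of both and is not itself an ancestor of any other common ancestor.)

Ancestors of e3e9709: {247f26b, 437c036, 77e90ac, b5d7821, c840655, e3e9709, f93f7e1}.
Ancestors of 658b098: {247f26b, 437c036, 658b098, 752ea9a, 77e90ac, 87c76d5, b5d7821, c840655, e4b94e9, f93f7e1, fbb7761}.
Common ancestors: {247f26b, 437c036, 77e90ac, b5d7821, c840655, f93f7e1}.
Among these, c840655 is not an ancestor of any other common ancestor — it is the merge base.

c840655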